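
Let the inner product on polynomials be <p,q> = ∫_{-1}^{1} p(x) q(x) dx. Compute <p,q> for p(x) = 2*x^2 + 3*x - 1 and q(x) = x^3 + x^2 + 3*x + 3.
<p,q> = 16/3

Expand the product: p(x)·q(x) = 2*x^5 + 5*x^4 + 8*x^3 + 14*x^2 + 6*x - 3.
∫_{-1}^{1} of each monomial x^k gives [2/(k+1) if k even, 0 if k odd]. Integrating term-by-term (or equivalently evaluating the antiderivative F(x) = x^6/3 + x^5 + 2*x^4 + 14*x^3/3 + 3*x^2 - 3*x at the endpoints):
  F(1) − F(−1) = 8 − (8/3) = 16/3.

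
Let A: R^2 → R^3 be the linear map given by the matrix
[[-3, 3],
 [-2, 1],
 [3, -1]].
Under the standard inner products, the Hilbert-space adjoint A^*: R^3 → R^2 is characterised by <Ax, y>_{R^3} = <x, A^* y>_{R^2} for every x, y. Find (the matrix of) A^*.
A^* = A^T =
[[-3, -2, 3],
 [3, 1, -1]]

For real matrices with standard dot products, the defining identity <Ax, y> = <x, A^* y> gives (Ax)^T y = x^T (A^*) y, i.e. x^T A^T y = x^T (A^*) y. Since this holds for all x, y, we must have A^* = A^T. Therefore
A^* =
[[-3, -2, 3],
 [3, 1, -1]].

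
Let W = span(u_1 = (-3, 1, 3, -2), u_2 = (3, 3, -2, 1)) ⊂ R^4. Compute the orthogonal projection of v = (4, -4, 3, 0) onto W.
proj_W(v) = (3/37, -953/333, -263/333, 254/333)

Set up U = [u_1 | ... | u_2] ∈ R^(4×2). The projector onto W = col(U) is P = U (U^T U)^(-1) U^T.
Compute U^T U =
  [23, -14]
  [-14, 23],
and U^T v = (-7, -6).
Solve U^T U · c = U^T v for the coefficients: c = (-245/333, -236/333). The projection is proj_W(v) = U c.
Check: (v - proj_W(v)) · u_1 = 0  (should be 0).
Check: (v - proj_W(v)) · u_2 = 0  (should be 0).
Result: proj_W(v) = (3/37, -953/333, -263/333, 254/333).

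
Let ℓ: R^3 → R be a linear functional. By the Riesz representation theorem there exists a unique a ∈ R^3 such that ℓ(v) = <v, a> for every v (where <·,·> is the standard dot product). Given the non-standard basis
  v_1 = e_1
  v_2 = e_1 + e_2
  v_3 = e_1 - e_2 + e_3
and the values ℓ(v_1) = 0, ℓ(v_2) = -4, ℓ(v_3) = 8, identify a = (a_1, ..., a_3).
a = (0, -4, 4)

Write a = (a_1, ..., a_3) in the standard basis. For each basis vector v_i, ℓ(v_i) = <v_i, a> is a linear equation in the a_j's. Collect the n equations into a matrix system V a = ℓ, where row i of V is v_i (expressed in the standard basis). Since V is invertible (lower-triangular with 1s on the diagonal, up to permutation), solve by back-substitution:
  V =
[[1, 0, 0],
 [1, 1, 0],
 [1, -1, 1]]
  V a = (0, -4, 8)
Solving gives a = (0, -4, 4).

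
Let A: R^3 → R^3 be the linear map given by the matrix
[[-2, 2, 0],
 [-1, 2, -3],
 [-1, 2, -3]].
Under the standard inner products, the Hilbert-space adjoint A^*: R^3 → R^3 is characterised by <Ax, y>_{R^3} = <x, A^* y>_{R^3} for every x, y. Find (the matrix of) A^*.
A^* = A^T =
[[-2, -1, -1],
 [2, 2, 2],
 [0, -3, -3]]

For real matrices with standard dot products, the defining identity <Ax, y> = <x, A^* y> gives (Ax)^T y = x^T (A^*) y, i.e. x^T A^T y = x^T (A^*) y. Since this holds for all x, y, we must have A^* = A^T. Therefore
A^* =
[[-2, -1, -1],
 [2, 2, 2],
 [0, -3, -3]].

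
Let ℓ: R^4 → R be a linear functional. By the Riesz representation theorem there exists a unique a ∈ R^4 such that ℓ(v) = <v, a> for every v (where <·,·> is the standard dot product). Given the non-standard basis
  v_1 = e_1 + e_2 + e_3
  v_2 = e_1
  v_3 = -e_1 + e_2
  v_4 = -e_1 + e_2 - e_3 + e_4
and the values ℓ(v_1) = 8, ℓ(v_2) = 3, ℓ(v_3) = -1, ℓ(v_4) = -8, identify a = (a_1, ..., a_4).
a = (3, 2, 3, -4)

Write a = (a_1, ..., a_4) in the standard basis. For each basis vector v_i, ℓ(v_i) = <v_i, a> is a linear equation in the a_j's. Collect the n equations into a matrix system V a = ℓ, where row i of V is v_i (expressed in the standard basis). Since V is invertible (lower-triangular with 1s on the diagonal, up to permutation), solve by back-substitution:
  V =
[[1, 1, 1, 0],
 [1, 0, 0, 0],
 [-1, 1, 0, 0],
 [-1, 1, -1, 1]]
  V a = (8, 3, -1, -8)
Solving gives a = (3, 2, 3, -4).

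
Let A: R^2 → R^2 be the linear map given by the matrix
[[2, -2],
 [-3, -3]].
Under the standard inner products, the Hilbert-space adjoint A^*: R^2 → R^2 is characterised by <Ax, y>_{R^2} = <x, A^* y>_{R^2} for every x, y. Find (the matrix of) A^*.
A^* = A^T =
[[2, -3],
 [-2, -3]]

For real matrices with standard dot products, the defining identity <Ax, y> = <x, A^* y> gives (Ax)^T y = x^T (A^*) y, i.e. x^T A^T y = x^T (A^*) y. Since this holds for all x, y, we must have A^* = A^T. Therefore
A^* =
[[2, -3],
 [-2, -3]].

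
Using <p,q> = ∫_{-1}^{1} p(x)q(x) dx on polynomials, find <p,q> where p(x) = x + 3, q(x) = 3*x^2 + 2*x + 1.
<p,q> = 40/3

Expand the product: p(x)·q(x) = 3*x^3 + 11*x^2 + 7*x + 3.
∫_{-1}^{1} of each monomial x^k gives [2/(k+1) if k even, 0 if k odd]. Integrating term-by-term (or equivalently evaluating the antiderivative F(x) = 3*x^4/4 + 11*x^3/3 + 7*x^2/2 + 3*x at the endpoints):
  F(1) − F(−1) = 131/12 − (-29/12) = 40/3.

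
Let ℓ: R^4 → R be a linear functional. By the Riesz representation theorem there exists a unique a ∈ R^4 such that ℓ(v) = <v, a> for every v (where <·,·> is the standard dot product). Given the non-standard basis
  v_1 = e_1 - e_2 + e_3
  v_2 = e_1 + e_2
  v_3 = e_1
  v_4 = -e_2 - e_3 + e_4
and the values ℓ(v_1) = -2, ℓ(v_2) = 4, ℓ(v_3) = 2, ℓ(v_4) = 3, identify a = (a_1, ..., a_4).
a = (2, 2, -2, 3)

Write a = (a_1, ..., a_4) in the standard basis. For each basis vector v_i, ℓ(v_i) = <v_i, a> is a linear equation in the a_j's. Collect the n equations into a matrix system V a = ℓ, where row i of V is v_i (expressed in the standard basis). Since V is invertible (lower-triangular with 1s on the diagonal, up to permutation), solve by back-substitution:
  V =
[[1, -1, 1, 0],
 [1, 1, 0, 0],
 [1, 0, 0, 0],
 [0, -1, -1, 1]]
  V a = (-2, 4, 2, 3)
Solving gives a = (2, 2, -2, 3).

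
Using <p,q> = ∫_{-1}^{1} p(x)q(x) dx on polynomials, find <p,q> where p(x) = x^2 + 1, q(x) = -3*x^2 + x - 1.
<p,q> = -88/15

Expand the product: p(x)·q(x) = -3*x^4 + x^3 - 4*x^2 + x - 1.
∫_{-1}^{1} of each monomial x^k gives [2/(k+1) if k even, 0 if k odd]. Integrating term-by-term (or equivalently evaluating the antiderivative F(x) = -3*x^5/5 + x^4/4 - 4*x^3/3 + x^2/2 - x at the endpoints):
  F(1) − F(−1) = -131/60 − (221/60) = -88/15.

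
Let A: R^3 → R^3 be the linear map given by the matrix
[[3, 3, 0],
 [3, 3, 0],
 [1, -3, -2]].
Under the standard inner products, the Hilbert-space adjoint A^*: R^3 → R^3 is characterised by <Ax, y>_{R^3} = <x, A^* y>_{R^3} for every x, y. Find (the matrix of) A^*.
A^* = A^T =
[[3, 3, 1],
 [3, 3, -3],
 [0, 0, -2]]

For real matrices with standard dot products, the defining identity <Ax, y> = <x, A^* y> gives (Ax)^T y = x^T (A^*) y, i.e. x^T A^T y = x^T (A^*) y. Since this holds for all x, y, we must have A^* = A^T. Therefore
A^* =
[[3, 3, 1],
 [3, 3, -3],
 [0, 0, -2]].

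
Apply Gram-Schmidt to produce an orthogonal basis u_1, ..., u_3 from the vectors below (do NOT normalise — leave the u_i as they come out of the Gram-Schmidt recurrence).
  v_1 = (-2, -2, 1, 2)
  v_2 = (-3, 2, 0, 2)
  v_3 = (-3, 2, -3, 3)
Orthogonal basis:
  u_1 = (-2, -2, 1, 2)
  u_2 = (-27/13, 38/13, -6/13, 14/13)
  u_3 = (38/185, -122/185, -526/185, 179/185)

Apply the Gram-Schmidt recurrence
  u_1 = v_1
  u_i = v_i − Σ_{j<i} ((v_i · u_j) / (u_j · u_j)) · u_j.

Step by step this gives:
  u_1 = (-2, -2, 1, 2)
  u_2 = (-27/13, 38/13, -6/13, 14/13)
  u_3 = (38/185, -122/185, -526/185, 179/185)

Orthogonality check:
  u_2 · u_1 = 0 (should be 0)
  u_3 · u_1 = 0 (should be 0)
  u_3 · u_2 = 0 (should be 0)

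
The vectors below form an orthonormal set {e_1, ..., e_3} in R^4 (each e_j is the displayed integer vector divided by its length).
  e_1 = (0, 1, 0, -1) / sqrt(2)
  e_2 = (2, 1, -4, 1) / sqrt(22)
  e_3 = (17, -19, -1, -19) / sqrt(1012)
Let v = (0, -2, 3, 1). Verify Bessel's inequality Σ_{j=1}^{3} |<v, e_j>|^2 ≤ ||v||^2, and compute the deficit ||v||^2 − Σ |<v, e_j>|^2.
Σ |<v, e_j>|^2 = 286/23; ||v||^2 = 14; deficit = 36/23

Write each e_j = u_j / sqrt(<u_j, u_j>) where u_j is the displayed integer vector. Then <v, e_j> = <v, u_j> / sqrt(<u_j, u_j>), so |<v, e_j>|^2 = <v, u_j>^2 / <u_j, u_j>.
Coefficients: <v, e_1> = -3/sqrt(2), <v, e_2> = -13/sqrt(22), <v, e_3> = 16/sqrt(1012).
Square and sum: Σ |<v, e_j>|^2 = 286/23.
Compute ||v||^2 = v·v = 14.
Deficit = 14 − 286/23 = 36/23 ≥ 0, confirming Bessel's inequality. (The deficit equals ||v − Σ <v,e_j> e_j||^2, the squared distance from v to span{e_j}.)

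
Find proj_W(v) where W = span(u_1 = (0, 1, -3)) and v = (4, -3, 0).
proj_W(v) = (0, -3/10, 9/10)

Set up U = [u_1 | ... | u_1] ∈ R^(3×1). The projector onto W = col(U) is P = U (U^T U)^(-1) U^T.
Compute U^T U =
  [10],
and U^T v = (-3).
Solve U^T U · c = U^T v for the coefficients: c = (-3/10). The projection is proj_W(v) = U c.
Check: (v - proj_W(v)) · u_1 = 0  (should be 0).
Result: proj_W(v) = (0, -3/10, 9/10).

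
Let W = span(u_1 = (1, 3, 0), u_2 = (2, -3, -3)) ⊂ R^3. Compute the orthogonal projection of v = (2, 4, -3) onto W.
proj_W(v) = (59/19, 69/19, -36/19)

Set up U = [u_1 | ... | u_2] ∈ R^(3×2). The projector onto W = col(U) is P = U (U^T U)^(-1) U^T.
Compute U^T U =
  [10, -7]
  [-7, 22],
and U^T v = (14, 1).
Solve U^T U · c = U^T v for the coefficients: c = (35/19, 12/19). The projection is proj_W(v) = U c.
Check: (v - proj_W(v)) · u_1 = 0  (should be 0).
Check: (v - proj_W(v)) · u_2 = 0  (should be 0).
Result: proj_W(v) = (59/19, 69/19, -36/19).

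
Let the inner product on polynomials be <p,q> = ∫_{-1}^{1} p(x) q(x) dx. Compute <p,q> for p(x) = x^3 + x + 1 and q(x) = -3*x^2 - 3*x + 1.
<p,q> = -16/5

Expand the product: p(x)·q(x) = -3*x^5 - 3*x^4 - 2*x^3 - 6*x^2 - 2*x + 1.
∫_{-1}^{1} of each monomial x^k gives [2/(k+1) if k even, 0 if k odd]. Integrating term-by-term (or equivalently evaluating the antiderivative F(x) = -x^6/2 - 3*x^5/5 - x^4/2 - 2*x^3 - x^2 + x at the endpoints):
  F(1) − F(−1) = -18/5 − (-2/5) = -16/5.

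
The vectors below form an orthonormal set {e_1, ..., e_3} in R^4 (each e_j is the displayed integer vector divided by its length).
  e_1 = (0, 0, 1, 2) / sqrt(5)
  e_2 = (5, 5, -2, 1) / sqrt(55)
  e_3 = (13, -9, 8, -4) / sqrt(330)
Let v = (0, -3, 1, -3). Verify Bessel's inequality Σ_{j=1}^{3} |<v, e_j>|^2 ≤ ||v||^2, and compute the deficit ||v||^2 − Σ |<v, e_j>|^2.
Σ |<v, e_j>|^2 = 569/30; ||v||^2 = 19; deficit = 1/30

Write each e_j = u_j / sqrt(<u_j, u_j>) where u_j is the displayed integer vector. Then <v, e_j> = <v, u_j> / sqrt(<u_j, u_j>), so |<v, e_j>|^2 = <v, u_j>^2 / <u_j, u_j>.
Coefficients: <v, e_1> = -5/sqrt(5), <v, e_2> = -20/sqrt(55), <v, e_3> = 47/sqrt(330).
Square and sum: Σ |<v, e_j>|^2 = 569/30.
Compute ||v||^2 = v·v = 19.
Deficit = 19 − 569/30 = 1/30 ≥ 0, confirming Bessel's inequality. (The deficit equals ||v − Σ <v,e_j> e_j||^2, the squared distance from v to span{e_j}.)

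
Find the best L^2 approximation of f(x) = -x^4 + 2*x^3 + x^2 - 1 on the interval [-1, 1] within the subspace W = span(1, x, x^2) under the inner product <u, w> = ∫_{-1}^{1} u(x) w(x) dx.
g(x) = x^2/7 + 6*x/5 - 32/35

The best approximation g ∈ W is the orthogonal projection of f onto W. Writing g = a_0 + a_1 x + a_2 x^2, the coefficients solve the normal equations G · a = b where
  G_{ij} = <φ_i, φ_j> and b_i = <f, φ_i>, with φ_0 = 1, φ_1 = x, φ_2 = x^2.
G =
  [2, 0, 2/3]
  [0, 2/3, 0]
  [2/3, 0, 2/5],
b = (-26/15, 4/5, -58/105).
Solving gives a_0 = -32/35, a_1 = 6/5, a_2 = 1/7, so
  g(x) = x^2/7 + 6*x/5 - 32/35.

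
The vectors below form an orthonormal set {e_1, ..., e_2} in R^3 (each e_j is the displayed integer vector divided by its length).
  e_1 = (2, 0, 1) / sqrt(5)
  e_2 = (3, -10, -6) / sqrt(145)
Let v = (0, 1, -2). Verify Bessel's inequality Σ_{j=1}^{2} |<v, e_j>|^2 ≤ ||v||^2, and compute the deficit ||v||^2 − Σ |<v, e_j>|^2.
Σ |<v, e_j>|^2 = 24/29; ||v||^2 = 5; deficit = 121/29

Write each e_j = u_j / sqrt(<u_j, u_j>) where u_j is the displayed integer vector. Then <v, e_j> = <v, u_j> / sqrt(<u_j, u_j>), so |<v, e_j>|^2 = <v, u_j>^2 / <u_j, u_j>.
Coefficients: <v, e_1> = -2/sqrt(5), <v, e_2> = 2/sqrt(145).
Square and sum: Σ |<v, e_j>|^2 = 24/29.
Compute ||v||^2 = v·v = 5.
Deficit = 5 − 24/29 = 121/29 ≥ 0, confirming Bessel's inequality. (The deficit equals ||v − Σ <v,e_j> e_j||^2, the squared distance from v to span{e_j}.)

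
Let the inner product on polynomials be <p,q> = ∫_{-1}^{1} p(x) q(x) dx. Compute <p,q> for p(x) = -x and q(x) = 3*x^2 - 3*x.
<p,q> = 2

Expand the product: p(x)·q(x) = -3*x^3 + 3*x^2.
∫_{-1}^{1} of each monomial x^k gives [2/(k+1) if k even, 0 if k odd]. Integrating term-by-term (or equivalently evaluating the antiderivative F(x) = -3*x^4/4 + x^3 at the endpoints):
  F(1) − F(−1) = 1/4 − (-7/4) = 2.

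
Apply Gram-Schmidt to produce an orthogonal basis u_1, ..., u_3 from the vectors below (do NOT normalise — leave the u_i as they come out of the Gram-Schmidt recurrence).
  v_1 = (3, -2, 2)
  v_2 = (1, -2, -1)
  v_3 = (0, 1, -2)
Orthogonal basis:
  u_1 = (3, -2, 2)
  u_2 = (2/17, -24/17, -27/17)
  u_3 = (78/77, 65/77, -52/77)

Apply the Gram-Schmidt recurrence
  u_1 = v_1
  u_i = v_i − Σ_{j<i} ((v_i · u_j) / (u_j · u_j)) · u_j.

Step by step this gives:
  u_1 = (3, -2, 2)
  u_2 = (2/17, -24/17, -27/17)
  u_3 = (78/77, 65/77, -52/77)

Orthogonality check:
  u_2 · u_1 = 0 (should be 0)
  u_3 · u_1 = 0 (should be 0)
  u_3 · u_2 = 0 (should be 0)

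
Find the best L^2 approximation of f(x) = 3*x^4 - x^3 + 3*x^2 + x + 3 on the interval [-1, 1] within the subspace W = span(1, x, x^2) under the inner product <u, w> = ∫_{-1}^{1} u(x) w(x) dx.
g(x) = 39*x^2/7 + 2*x/5 + 96/35

The best approximation g ∈ W is the orthogonal projection of f onto W. Writing g = a_0 + a_1 x + a_2 x^2, the coefficients solve the normal equations G · a = b where
  G_{ij} = <φ_i, φ_j> and b_i = <f, φ_i>, with φ_0 = 1, φ_1 = x, φ_2 = x^2.
G =
  [2, 0, 2/3]
  [0, 2/3, 0]
  [2/3, 0, 2/5],
b = (46/5, 4/15, 142/35).
Solving gives a_0 = 96/35, a_1 = 2/5, a_2 = 39/7, so
  g(x) = 39*x^2/7 + 2*x/5 + 96/35.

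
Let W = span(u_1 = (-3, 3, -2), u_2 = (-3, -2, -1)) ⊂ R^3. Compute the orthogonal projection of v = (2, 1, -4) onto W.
proj_W(v) = (69/283, 496/283, -67/283)

Set up U = [u_1 | ... | u_2] ∈ R^(3×2). The projector onto W = col(U) is P = U (U^T U)^(-1) U^T.
Compute U^T U =
  [22, 5]
  [5, 14],
and U^T v = (5, -4).
Solve U^T U · c = U^T v for the coefficients: c = (90/283, -113/283). The projection is proj_W(v) = U c.
Check: (v - proj_W(v)) · u_1 = 0  (should be 0).
Check: (v - proj_W(v)) · u_2 = 0  (should be 0).
Result: proj_W(v) = (69/283, 496/283, -67/283).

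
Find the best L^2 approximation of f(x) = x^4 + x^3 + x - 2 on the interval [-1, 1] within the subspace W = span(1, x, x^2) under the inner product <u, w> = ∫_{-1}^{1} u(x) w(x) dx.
g(x) = 6*x^2/7 + 8*x/5 - 73/35

The best approximation g ∈ W is the orthogonal projection of f onto W. Writing g = a_0 + a_1 x + a_2 x^2, the coefficients solve the normal equations G · a = b where
  G_{ij} = <φ_i, φ_j> and b_i = <f, φ_i>, with φ_0 = 1, φ_1 = x, φ_2 = x^2.
G =
  [2, 0, 2/3]
  [0, 2/3, 0]
  [2/3, 0, 2/5],
b = (-18/5, 16/15, -22/21).
Solving gives a_0 = -73/35, a_1 = 8/5, a_2 = 6/7, so
  g(x) = 6*x^2/7 + 8*x/5 - 73/35.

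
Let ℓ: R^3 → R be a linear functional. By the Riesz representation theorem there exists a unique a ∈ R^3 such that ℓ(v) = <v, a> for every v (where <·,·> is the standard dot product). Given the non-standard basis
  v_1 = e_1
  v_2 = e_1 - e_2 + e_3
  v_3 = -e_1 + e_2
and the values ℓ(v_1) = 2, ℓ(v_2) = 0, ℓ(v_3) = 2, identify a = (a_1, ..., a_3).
a = (2, 4, 2)

Write a = (a_1, ..., a_3) in the standard basis. For each basis vector v_i, ℓ(v_i) = <v_i, a> is a linear equation in the a_j's. Collect the n equations into a matrix system V a = ℓ, where row i of V is v_i (expressed in the standard basis). Since V is invertible (lower-triangular with 1s on the diagonal, up to permutation), solve by back-substitution:
  V =
[[1, 0, 0],
 [1, -1, 1],
 [-1, 1, 0]]
  V a = (2, 0, 2)
Solving gives a = (2, 4, 2).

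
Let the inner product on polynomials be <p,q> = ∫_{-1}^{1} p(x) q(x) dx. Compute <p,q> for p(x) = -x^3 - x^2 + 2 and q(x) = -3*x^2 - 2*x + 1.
<p,q> = 4/3

Expand the product: p(x)·q(x) = 3*x^5 + 5*x^4 + x^3 - 7*x^2 - 4*x + 2.
∫_{-1}^{1} of each monomial x^k gives [2/(k+1) if k even, 0 if k odd]. Integrating term-by-term (or equivalently evaluating the antiderivative F(x) = x^6/2 + x^5 + x^4/4 - 7*x^3/3 - 2*x^2 + 2*x at the endpoints):
  F(1) − F(−1) = -7/12 − (-23/12) = 4/3.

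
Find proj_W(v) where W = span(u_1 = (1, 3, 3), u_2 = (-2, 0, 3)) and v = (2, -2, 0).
proj_W(v) = (4/11, -4/11, -12/11)

Set up U = [u_1 | ... | u_2] ∈ R^(3×2). The projector onto W = col(U) is P = U (U^T U)^(-1) U^T.
Compute U^T U =
  [19, 7]
  [7, 13],
and U^T v = (-4, -4).
Solve U^T U · c = U^T v for the coefficients: c = (-4/33, -8/33). The projection is proj_W(v) = U c.
Check: (v - proj_W(v)) · u_1 = 0  (should be 0).
Check: (v - proj_W(v)) · u_2 = 0  (should be 0).
Result: proj_W(v) = (4/11, -4/11, -12/11).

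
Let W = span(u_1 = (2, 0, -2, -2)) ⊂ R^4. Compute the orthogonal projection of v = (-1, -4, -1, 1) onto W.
proj_W(v) = (-1/3, 0, 1/3, 1/3)

Set up U = [u_1 | ... | u_1] ∈ R^(4×1). The projector onto W = col(U) is P = U (U^T U)^(-1) U^T.
Compute U^T U =
  [12],
and U^T v = (-2).
Solve U^T U · c = U^T v for the coefficients: c = (-1/6). The projection is proj_W(v) = U c.
Check: (v - proj_W(v)) · u_1 = 0  (should be 0).
Result: proj_W(v) = (-1/3, 0, 1/3, 1/3).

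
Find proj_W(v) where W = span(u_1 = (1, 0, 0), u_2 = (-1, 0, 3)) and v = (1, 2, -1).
proj_W(v) = (1, 0, -1)

Set up U = [u_1 | ... | u_2] ∈ R^(3×2). The projector onto W = col(U) is P = U (U^T U)^(-1) U^T.
Compute U^T U =
  [1, -1]
  [-1, 10],
and U^T v = (1, -4).
Solve U^T U · c = U^T v for the coefficients: c = (2/3, -1/3). The projection is proj_W(v) = U c.
Check: (v - proj_W(v)) · u_1 = 0  (should be 0).
Check: (v - proj_W(v)) · u_2 = 0  (should be 0).
Result: proj_W(v) = (1, 0, -1).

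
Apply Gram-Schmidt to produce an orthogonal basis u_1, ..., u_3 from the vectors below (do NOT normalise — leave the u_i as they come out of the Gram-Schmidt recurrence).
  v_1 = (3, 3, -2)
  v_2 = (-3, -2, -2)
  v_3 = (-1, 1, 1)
Orthogonal basis:
  u_1 = (3, 3, -2)
  u_2 = (-3/2, -1/2, -3)
  u_3 = (-250/253, 300/253, 75/253)

Apply the Gram-Schmidt recurrence
  u_1 = v_1
  u_i = v_i − Σ_{j<i} ((v_i · u_j) / (u_j · u_j)) · u_j.

Step by step this gives:
  u_1 = (3, 3, -2)
  u_2 = (-3/2, -1/2, -3)
  u_3 = (-250/253, 300/253, 75/253)

Orthogonality check:
  u_2 · u_1 = 0 (should be 0)
  u_3 · u_1 = 0 (should be 0)
  u_3 · u_2 = 0 (should be 0)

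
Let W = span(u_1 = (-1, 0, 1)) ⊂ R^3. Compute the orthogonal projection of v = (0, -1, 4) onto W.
proj_W(v) = (-2, 0, 2)

Set up U = [u_1 | ... | u_1] ∈ R^(3×1). The projector onto W = col(U) is P = U (U^T U)^(-1) U^T.
Compute U^T U =
  [2],
and U^T v = (4).
Solve U^T U · c = U^T v for the coefficients: c = (2). The projection is proj_W(v) = U c.
Check: (v - proj_W(v)) · u_1 = 0  (should be 0).
Result: proj_W(v) = (-2, 0, 2).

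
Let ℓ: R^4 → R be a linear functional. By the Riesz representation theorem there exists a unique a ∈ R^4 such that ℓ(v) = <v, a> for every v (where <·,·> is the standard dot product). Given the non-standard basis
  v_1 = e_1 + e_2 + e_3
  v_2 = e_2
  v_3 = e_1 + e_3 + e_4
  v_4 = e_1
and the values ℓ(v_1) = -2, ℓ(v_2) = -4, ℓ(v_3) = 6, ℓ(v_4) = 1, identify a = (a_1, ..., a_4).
a = (1, -4, 1, 4)

Write a = (a_1, ..., a_4) in the standard basis. For each basis vector v_i, ℓ(v_i) = <v_i, a> is a linear equation in the a_j's. Collect the n equations into a matrix system V a = ℓ, where row i of V is v_i (expressed in the standard basis). Since V is invertible (lower-triangular with 1s on the diagonal, up to permutation), solve by back-substitution:
  V =
[[1, 1, 1, 0],
 [0, 1, 0, 0],
 [1, 0, 1, 1],
 [1, 0, 0, 0]]
  V a = (-2, -4, 6, 1)
Solving gives a = (1, -4, 1, 4).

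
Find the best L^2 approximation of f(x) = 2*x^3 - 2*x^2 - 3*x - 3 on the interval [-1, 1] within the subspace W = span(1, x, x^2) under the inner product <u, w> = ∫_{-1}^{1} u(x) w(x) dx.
g(x) = -2*x^2 - 9*x/5 - 3

The best approximation g ∈ W is the orthogonal projection of f onto W. Writing g = a_0 + a_1 x + a_2 x^2, the coefficients solve the normal equations G · a = b where
  G_{ij} = <φ_i, φ_j> and b_i = <f, φ_i>, with φ_0 = 1, φ_1 = x, φ_2 = x^2.
G =
  [2, 0, 2/3]
  [0, 2/3, 0]
  [2/3, 0, 2/5],
b = (-22/3, -6/5, -14/5).
Solving gives a_0 = -3, a_1 = -9/5, a_2 = -2, so
  g(x) = -2*x^2 - 9*x/5 - 3.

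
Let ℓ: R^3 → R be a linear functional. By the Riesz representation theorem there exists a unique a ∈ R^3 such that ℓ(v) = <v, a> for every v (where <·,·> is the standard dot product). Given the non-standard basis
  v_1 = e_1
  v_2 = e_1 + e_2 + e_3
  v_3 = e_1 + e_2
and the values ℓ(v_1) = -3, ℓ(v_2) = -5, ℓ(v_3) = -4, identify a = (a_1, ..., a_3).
a = (-3, -1, -1)

Write a = (a_1, ..., a_3) in the standard basis. For each basis vector v_i, ℓ(v_i) = <v_i, a> is a linear equation in the a_j's. Collect the n equations into a matrix system V a = ℓ, where row i of V is v_i (expressed in the standard basis). Since V is invertible (lower-triangular with 1s on the diagonal, up to permutation), solve by back-substitution:
  V =
[[1, 0, 0],
 [1, 1, 1],
 [1, 1, 0]]
  V a = (-3, -5, -4)
Solving gives a = (-3, -1, -1).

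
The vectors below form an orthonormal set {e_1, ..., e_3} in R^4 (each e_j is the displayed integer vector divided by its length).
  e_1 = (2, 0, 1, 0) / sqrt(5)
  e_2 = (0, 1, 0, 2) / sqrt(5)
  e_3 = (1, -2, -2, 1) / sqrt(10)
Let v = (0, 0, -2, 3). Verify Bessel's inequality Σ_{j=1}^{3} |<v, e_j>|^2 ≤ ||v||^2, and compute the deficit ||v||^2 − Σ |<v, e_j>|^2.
Σ |<v, e_j>|^2 = 129/10; ||v||^2 = 13; deficit = 1/10

Write each e_j = u_j / sqrt(<u_j, u_j>) where u_j is the displayed integer vector. Then <v, e_j> = <v, u_j> / sqrt(<u_j, u_j>), so |<v, e_j>|^2 = <v, u_j>^2 / <u_j, u_j>.
Coefficients: <v, e_1> = -2/sqrt(5), <v, e_2> = 6/sqrt(5), <v, e_3> = 7/sqrt(10).
Square and sum: Σ |<v, e_j>|^2 = 129/10.
Compute ||v||^2 = v·v = 13.
Deficit = 13 − 129/10 = 1/10 ≥ 0, confirming Bessel's inequality. (The deficit equals ||v − Σ <v,e_j> e_j||^2, the squared distance from v to span{e_j}.)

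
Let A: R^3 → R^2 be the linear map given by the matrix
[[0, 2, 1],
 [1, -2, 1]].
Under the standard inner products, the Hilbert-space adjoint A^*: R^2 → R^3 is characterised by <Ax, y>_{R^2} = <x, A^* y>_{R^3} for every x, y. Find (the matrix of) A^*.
A^* = A^T =
[[0, 1],
 [2, -2],
 [1, 1]]

For real matrices with standard dot products, the defining identity <Ax, y> = <x, A^* y> gives (Ax)^T y = x^T (A^*) y, i.e. x^T A^T y = x^T (A^*) y. Since this holds for all x, y, we must have A^* = A^T. Therefore
A^* =
[[0, 1],
 [2, -2],
 [1, 1]].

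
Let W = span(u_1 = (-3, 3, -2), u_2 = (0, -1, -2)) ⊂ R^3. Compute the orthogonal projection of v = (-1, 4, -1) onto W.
proj_W(v) = (-261/109, 322/109, -52/109)

Set up U = [u_1 | ... | u_2] ∈ R^(3×2). The projector onto W = col(U) is P = U (U^T U)^(-1) U^T.
Compute U^T U =
  [22, 1]
  [1, 5],
and U^T v = (17, -2).
Solve U^T U · c = U^T v for the coefficients: c = (87/109, -61/109). The projection is proj_W(v) = U c.
Check: (v - proj_W(v)) · u_1 = 0  (should be 0).
Check: (v - proj_W(v)) · u_2 = 0  (should be 0).
Result: proj_W(v) = (-261/109, 322/109, -52/109).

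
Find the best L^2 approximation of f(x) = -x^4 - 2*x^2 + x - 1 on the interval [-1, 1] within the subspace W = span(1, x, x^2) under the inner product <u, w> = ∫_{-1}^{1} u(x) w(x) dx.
g(x) = -20*x^2/7 + x - 32/35

The best approximation g ∈ W is the orthogonal projection of f onto W. Writing g = a_0 + a_1 x + a_2 x^2, the coefficients solve the normal equations G · a = b where
  G_{ij} = <φ_i, φ_j> and b_i = <f, φ_i>, with φ_0 = 1, φ_1 = x, φ_2 = x^2.
G =
  [2, 0, 2/3]
  [0, 2/3, 0]
  [2/3, 0, 2/5],
b = (-56/15, 2/3, -184/105).
Solving gives a_0 = -32/35, a_1 = 1, a_2 = -20/7, so
  g(x) = -20*x^2/7 + x - 32/35.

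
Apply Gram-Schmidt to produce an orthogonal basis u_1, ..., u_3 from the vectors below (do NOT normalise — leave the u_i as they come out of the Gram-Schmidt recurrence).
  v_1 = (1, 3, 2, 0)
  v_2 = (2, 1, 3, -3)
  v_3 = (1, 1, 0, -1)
Orthogonal basis:
  u_1 = (1, 3, 2, 0)
  u_2 = (17/14, -19/14, 10/7, -3)
  u_3 = (95/201, 83/201, -172/201, -27/67)

Apply the Gram-Schmidt recurrence
  u_1 = v_1
  u_i = v_i − Σ_{j<i} ((v_i · u_j) / (u_j · u_j)) · u_j.

Step by step this gives:
  u_1 = (1, 3, 2, 0)
  u_2 = (17/14, -19/14, 10/7, -3)
  u_3 = (95/201, 83/201, -172/201, -27/67)

Orthogonality check:
  u_2 · u_1 = 0 (should be 0)
  u_3 · u_1 = 0 (should be 0)
  u_3 · u_2 = 0 (should be 0)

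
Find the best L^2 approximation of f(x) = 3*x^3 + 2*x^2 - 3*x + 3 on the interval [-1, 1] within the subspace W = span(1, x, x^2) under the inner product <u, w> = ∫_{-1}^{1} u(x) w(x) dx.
g(x) = 2*x^2 - 6*x/5 + 3

The best approximation g ∈ W is the orthogonal projection of f onto W. Writing g = a_0 + a_1 x + a_2 x^2, the coefficients solve the normal equations G · a = b where
  G_{ij} = <φ_i, φ_j> and b_i = <f, φ_i>, with φ_0 = 1, φ_1 = x, φ_2 = x^2.
G =
  [2, 0, 2/3]
  [0, 2/3, 0]
  [2/3, 0, 2/5],
b = (22/3, -4/5, 14/5).
Solving gives a_0 = 3, a_1 = -6/5, a_2 = 2, so
  g(x) = 2*x^2 - 6*x/5 + 3.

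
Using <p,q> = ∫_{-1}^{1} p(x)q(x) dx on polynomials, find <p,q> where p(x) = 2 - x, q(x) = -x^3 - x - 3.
<p,q> = -164/15

Expand the product: p(x)·q(x) = x^4 - 2*x^3 + x^2 + x - 6.
∫_{-1}^{1} of each monomial x^k gives [2/(k+1) if k even, 0 if k odd]. Integrating term-by-term (or equivalently evaluating the antiderivative F(x) = x^5/5 - x^4/2 + x^3/3 + x^2/2 - 6*x at the endpoints):
  F(1) − F(−1) = -82/15 − (82/15) = -164/15.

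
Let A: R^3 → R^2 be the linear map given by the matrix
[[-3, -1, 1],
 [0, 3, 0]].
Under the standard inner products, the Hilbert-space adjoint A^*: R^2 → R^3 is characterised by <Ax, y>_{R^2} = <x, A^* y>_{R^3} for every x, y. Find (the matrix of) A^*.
A^* = A^T =
[[-3, 0],
 [-1, 3],
 [1, 0]]

For real matrices with standard dot products, the defining identity <Ax, y> = <x, A^* y> gives (Ax)^T y = x^T (A^*) y, i.e. x^T A^T y = x^T (A^*) y. Since this holds for all x, y, we must have A^* = A^T. Therefore
A^* =
[[-3, 0],
 [-1, 3],
 [1, 0]].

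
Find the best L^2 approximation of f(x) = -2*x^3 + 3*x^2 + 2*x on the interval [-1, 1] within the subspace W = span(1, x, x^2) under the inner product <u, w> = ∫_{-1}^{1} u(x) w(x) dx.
g(x) = 3*x^2 + 4*x/5

The best approximation g ∈ W is the orthogonal projection of f onto W. Writing g = a_0 + a_1 x + a_2 x^2, the coefficients solve the normal equations G · a = b where
  G_{ij} = <φ_i, φ_j> and b_i = <f, φ_i>, with φ_0 = 1, φ_1 = x, φ_2 = x^2.
G =
  [2, 0, 2/3]
  [0, 2/3, 0]
  [2/3, 0, 2/5],
b = (2, 8/15, 6/5).
Solving gives a_0 = 0, a_1 = 4/5, a_2 = 3, so
  g(x) = 3*x^2 + 4*x/5.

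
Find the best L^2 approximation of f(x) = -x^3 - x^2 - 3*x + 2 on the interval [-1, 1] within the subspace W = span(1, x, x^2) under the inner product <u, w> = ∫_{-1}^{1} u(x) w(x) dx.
g(x) = -x^2 - 18*x/5 + 2

The best approximation g ∈ W is the orthogonal projection of f onto W. Writing g = a_0 + a_1 x + a_2 x^2, the coefficients solve the normal equations G · a = b where
  G_{ij} = <φ_i, φ_j> and b_i = <f, φ_i>, with φ_0 = 1, φ_1 = x, φ_2 = x^2.
G =
  [2, 0, 2/3]
  [0, 2/3, 0]
  [2/3, 0, 2/5],
b = (10/3, -12/5, 14/15).
Solving gives a_0 = 2, a_1 = -18/5, a_2 = -1, so
  g(x) = -x^2 - 18*x/5 + 2.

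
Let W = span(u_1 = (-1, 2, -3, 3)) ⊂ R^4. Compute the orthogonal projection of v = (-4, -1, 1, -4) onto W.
proj_W(v) = (13/23, -26/23, 39/23, -39/23)

Set up U = [u_1 | ... | u_1] ∈ R^(4×1). The projector onto W = col(U) is P = U (U^T U)^(-1) U^T.
Compute U^T U =
  [23],
and U^T v = (-13).
Solve U^T U · c = U^T v for the coefficients: c = (-13/23). The projection is proj_W(v) = U c.
Check: (v - proj_W(v)) · u_1 = 0  (should be 0).
Result: proj_W(v) = (13/23, -26/23, 39/23, -39/23).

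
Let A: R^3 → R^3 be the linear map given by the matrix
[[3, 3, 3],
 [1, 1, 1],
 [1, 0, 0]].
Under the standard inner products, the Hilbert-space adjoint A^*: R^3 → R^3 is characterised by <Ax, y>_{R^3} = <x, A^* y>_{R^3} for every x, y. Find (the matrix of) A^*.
A^* = A^T =
[[3, 1, 1],
 [3, 1, 0],
 [3, 1, 0]]

For real matrices with standard dot products, the defining identity <Ax, y> = <x, A^* y> gives (Ax)^T y = x^T (A^*) y, i.e. x^T A^T y = x^T (A^*) y. Since this holds for all x, y, we must have A^* = A^T. Therefore
A^* =
[[3, 1, 1],
 [3, 1, 0],
 [3, 1, 0]].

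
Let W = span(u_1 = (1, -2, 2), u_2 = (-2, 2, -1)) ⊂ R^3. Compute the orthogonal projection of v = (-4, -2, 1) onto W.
proj_W(v) = (-44/17, 2/17, 41/17)

Set up U = [u_1 | ... | u_2] ∈ R^(3×2). The projector onto W = col(U) is P = U (U^T U)^(-1) U^T.
Compute U^T U =
  [9, -8]
  [-8, 9],
and U^T v = (2, 3).
Solve U^T U · c = U^T v for the coefficients: c = (42/17, 43/17). The projection is proj_W(v) = U c.
Check: (v - proj_W(v)) · u_1 = 0  (should be 0).
Check: (v - proj_W(v)) · u_2 = 0  (should be 0).
Result: proj_W(v) = (-44/17, 2/17, 41/17).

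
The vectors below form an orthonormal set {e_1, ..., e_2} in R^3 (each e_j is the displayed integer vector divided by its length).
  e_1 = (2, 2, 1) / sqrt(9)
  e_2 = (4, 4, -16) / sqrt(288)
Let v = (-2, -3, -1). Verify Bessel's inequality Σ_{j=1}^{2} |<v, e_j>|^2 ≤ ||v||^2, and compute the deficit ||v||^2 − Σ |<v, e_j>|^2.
Σ |<v, e_j>|^2 = 27/2; ||v||^2 = 14; deficit = 1/2

Write each e_j = u_j / sqrt(<u_j, u_j>) where u_j is the displayed integer vector. Then <v, e_j> = <v, u_j> / sqrt(<u_j, u_j>), so |<v, e_j>|^2 = <v, u_j>^2 / <u_j, u_j>.
Coefficients: <v, e_1> = -11/sqrt(9), <v, e_2> = -4/sqrt(288).
Square and sum: Σ |<v, e_j>|^2 = 27/2.
Compute ||v||^2 = v·v = 14.
Deficit = 14 − 27/2 = 1/2 ≥ 0, confirming Bessel's inequality. (The deficit equals ||v − Σ <v,e_j> e_j||^2, the squared distance from v to span{e_j}.)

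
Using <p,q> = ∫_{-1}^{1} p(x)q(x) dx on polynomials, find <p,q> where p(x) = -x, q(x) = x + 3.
<p,q> = -2/3

Expand the product: p(x)·q(x) = -x^2 - 3*x.
∫_{-1}^{1} of each monomial x^k gives [2/(k+1) if k even, 0 if k odd]. Integrating term-by-term (or equivalently evaluating the antiderivative F(x) = -x^3/3 - 3*x^2/2 at the endpoints):
  F(1) − F(−1) = -11/6 − (-7/6) = -2/3.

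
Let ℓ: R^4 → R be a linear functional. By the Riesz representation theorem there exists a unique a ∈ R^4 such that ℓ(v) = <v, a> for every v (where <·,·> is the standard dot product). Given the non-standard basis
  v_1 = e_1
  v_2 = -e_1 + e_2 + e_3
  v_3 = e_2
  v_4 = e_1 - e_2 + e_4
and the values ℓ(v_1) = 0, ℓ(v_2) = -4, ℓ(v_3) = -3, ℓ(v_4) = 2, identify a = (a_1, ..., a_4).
a = (0, -3, -1, -1)

Write a = (a_1, ..., a_4) in the standard basis. For each basis vector v_i, ℓ(v_i) = <v_i, a> is a linear equation in the a_j's. Collect the n equations into a matrix system V a = ℓ, where row i of V is v_i (expressed in the standard basis). Since V is invertible (lower-triangular with 1s on the diagonal, up to permutation), solve by back-substitution:
  V =
[[1, 0, 0, 0],
 [-1, 1, 1, 0],
 [0, 1, 0, 0],
 [1, -1, 0, 1]]
  V a = (0, -4, -3, 2)
Solving gives a = (0, -3, -1, -1).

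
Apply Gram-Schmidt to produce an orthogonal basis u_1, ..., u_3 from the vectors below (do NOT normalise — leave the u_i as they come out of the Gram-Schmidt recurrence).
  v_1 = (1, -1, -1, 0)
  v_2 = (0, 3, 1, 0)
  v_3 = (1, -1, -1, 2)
Orthogonal basis:
  u_1 = (1, -1, -1, 0)
  u_2 = (4/3, 5/3, -1/3, 0)
  u_3 = (0, 0, 0, 2)

Apply the Gram-Schmidt recurrence
  u_1 = v_1
  u_i = v_i − Σ_{j<i} ((v_i · u_j) / (u_j · u_j)) · u_j.

Step by step this gives:
  u_1 = (1, -1, -1, 0)
  u_2 = (4/3, 5/3, -1/3, 0)
  u_3 = (0, 0, 0, 2)

Orthogonality check:
  u_2 · u_1 = 0 (should be 0)
  u_3 · u_1 = 0 (should be 0)
  u_3 · u_2 = 0 (should be 0)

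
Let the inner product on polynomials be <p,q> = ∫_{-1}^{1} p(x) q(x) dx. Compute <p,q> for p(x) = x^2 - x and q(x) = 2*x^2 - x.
<p,q> = 22/15

Expand the product: p(x)·q(x) = 2*x^4 - 3*x^3 + x^2.
∫_{-1}^{1} of each monomial x^k gives [2/(k+1) if k even, 0 if k odd]. Integrating term-by-term (or equivalently evaluating the antiderivative F(x) = 2*x^5/5 - 3*x^4/4 + x^3/3 at the endpoints):
  F(1) − F(−1) = -1/60 − (-89/60) = 22/15.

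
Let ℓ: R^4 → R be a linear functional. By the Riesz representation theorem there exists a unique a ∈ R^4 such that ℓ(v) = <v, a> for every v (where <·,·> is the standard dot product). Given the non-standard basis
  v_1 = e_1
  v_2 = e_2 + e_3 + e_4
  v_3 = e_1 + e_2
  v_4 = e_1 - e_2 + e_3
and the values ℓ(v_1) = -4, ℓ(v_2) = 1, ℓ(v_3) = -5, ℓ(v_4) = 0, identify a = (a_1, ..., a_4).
a = (-4, -1, 3, -1)

Write a = (a_1, ..., a_4) in the standard basis. For each basis vector v_i, ℓ(v_i) = <v_i, a> is a linear equation in the a_j's. Collect the n equations into a matrix system V a = ℓ, where row i of V is v_i (expressed in the standard basis). Since V is invertible (lower-triangular with 1s on the diagonal, up to permutation), solve by back-substitution:
  V =
[[1, 0, 0, 0],
 [0, 1, 1, 1],
 [1, 1, 0, 0],
 [1, -1, 1, 0]]
  V a = (-4, 1, -5, 0)
Solving gives a = (-4, -1, 3, -1).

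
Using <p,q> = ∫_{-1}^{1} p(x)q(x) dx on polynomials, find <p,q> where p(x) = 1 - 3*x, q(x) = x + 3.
<p,q> = 4

Expand the product: p(x)·q(x) = -3*x^2 - 8*x + 3.
∫_{-1}^{1} of each monomial x^k gives [2/(k+1) if k even, 0 if k odd]. Integrating term-by-term (or equivalently evaluating the antiderivative F(x) = -x^3 - 4*x^2 + 3*x at the endpoints):
  F(1) − F(−1) = -2 − (-6) = 4.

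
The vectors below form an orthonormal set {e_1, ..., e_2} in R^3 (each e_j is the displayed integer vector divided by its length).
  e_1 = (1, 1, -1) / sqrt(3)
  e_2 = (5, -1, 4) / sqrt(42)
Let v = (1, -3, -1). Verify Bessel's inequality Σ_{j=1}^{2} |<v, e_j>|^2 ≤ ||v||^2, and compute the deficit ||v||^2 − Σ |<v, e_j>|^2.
Σ |<v, e_j>|^2 = 5/7; ||v||^2 = 11; deficit = 72/7

Write each e_j = u_j / sqrt(<u_j, u_j>) where u_j is the displayed integer vector. Then <v, e_j> = <v, u_j> / sqrt(<u_j, u_j>), so |<v, e_j>|^2 = <v, u_j>^2 / <u_j, u_j>.
Coefficients: <v, e_1> = -1/sqrt(3), <v, e_2> = 4/sqrt(42).
Square and sum: Σ |<v, e_j>|^2 = 5/7.
Compute ||v||^2 = v·v = 11.
Deficit = 11 − 5/7 = 72/7 ≥ 0, confirming Bessel's inequality. (The deficit equals ||v − Σ <v,e_j> e_j||^2, the squared distance from v to span{e_j}.)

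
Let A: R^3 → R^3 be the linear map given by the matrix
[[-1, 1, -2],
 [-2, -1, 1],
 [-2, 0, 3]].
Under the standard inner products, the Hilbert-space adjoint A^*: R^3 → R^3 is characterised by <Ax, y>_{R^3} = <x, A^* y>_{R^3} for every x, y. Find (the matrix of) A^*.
A^* = A^T =
[[-1, -2, -2],
 [1, -1, 0],
 [-2, 1, 3]]

For real matrices with standard dot products, the defining identity <Ax, y> = <x, A^* y> gives (Ax)^T y = x^T (A^*) y, i.e. x^T A^T y = x^T (A^*) y. Since this holds for all x, y, we must have A^* = A^T. Therefore
A^* =
[[-1, -2, -2],
 [1, -1, 0],
 [-2, 1, 3]].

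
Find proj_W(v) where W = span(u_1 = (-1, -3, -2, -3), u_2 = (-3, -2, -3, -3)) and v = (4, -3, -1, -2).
proj_W(v) = (398/137, -507/137, 67/137, -264/137)

Set up U = [u_1 | ... | u_2] ∈ R^(4×2). The projector onto W = col(U) is P = U (U^T U)^(-1) U^T.
Compute U^T U =
  [23, 24]
  [24, 31],
and U^T v = (13, 3).
Solve U^T U · c = U^T v for the coefficients: c = (331/137, -243/137). The projection is proj_W(v) = U c.
Check: (v - proj_W(v)) · u_1 = 0  (should be 0).
Check: (v - proj_W(v)) · u_2 = 0  (should be 0).
Result: proj_W(v) = (398/137, -507/137, 67/137, -264/137).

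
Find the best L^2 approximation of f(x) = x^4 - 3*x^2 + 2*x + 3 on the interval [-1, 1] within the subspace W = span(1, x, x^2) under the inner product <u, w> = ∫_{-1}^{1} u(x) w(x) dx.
g(x) = -15*x^2/7 + 2*x + 102/35

The best approximation g ∈ W is the orthogonal projection of f onto W. Writing g = a_0 + a_1 x + a_2 x^2, the coefficients solve the normal equations G · a = b where
  G_{ij} = <φ_i, φ_j> and b_i = <f, φ_i>, with φ_0 = 1, φ_1 = x, φ_2 = x^2.
G =
  [2, 0, 2/3]
  [0, 2/3, 0]
  [2/3, 0, 2/5],
b = (22/5, 4/3, 38/35).
Solving gives a_0 = 102/35, a_1 = 2, a_2 = -15/7, so
  g(x) = -15*x^2/7 + 2*x + 102/35.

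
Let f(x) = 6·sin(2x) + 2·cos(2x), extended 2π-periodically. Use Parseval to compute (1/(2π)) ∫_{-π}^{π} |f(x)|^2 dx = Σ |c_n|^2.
Σ |c_n|^2 = 20

Expand |f|^2 and use orthogonality of {sin(nx), cos(mx)} on [-π, π]:
  ∫_{-π}^{π} sin(nx)^2 dx = π, ∫ cos(mx)^2 dx = π, and cross terms integrate to 0.
So ∫_{-π}^{π} f(x)^2 dx = 6^2 · π + 2^2 · π = (36 + 4)π.
Divide by 2π: (36 + 4)/2 = 20.
By Parseval, this equals Σ |c_n|^2.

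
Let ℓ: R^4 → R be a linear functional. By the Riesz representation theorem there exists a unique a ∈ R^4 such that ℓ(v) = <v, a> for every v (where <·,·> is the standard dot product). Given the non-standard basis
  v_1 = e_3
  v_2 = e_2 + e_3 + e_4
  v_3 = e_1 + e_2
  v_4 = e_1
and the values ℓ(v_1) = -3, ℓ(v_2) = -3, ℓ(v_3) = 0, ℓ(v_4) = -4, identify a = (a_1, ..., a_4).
a = (-4, 4, -3, -4)

Write a = (a_1, ..., a_4) in the standard basis. For each basis vector v_i, ℓ(v_i) = <v_i, a> is a linear equation in the a_j's. Collect the n equations into a matrix system V a = ℓ, where row i of V is v_i (expressed in the standard basis). Since V is invertible (lower-triangular with 1s on the diagonal, up to permutation), solve by back-substitution:
  V =
[[0, 0, 1, 0],
 [0, 1, 1, 1],
 [1, 1, 0, 0],
 [1, 0, 0, 0]]
  V a = (-3, -3, 0, -4)
Solving gives a = (-4, 4, -3, -4).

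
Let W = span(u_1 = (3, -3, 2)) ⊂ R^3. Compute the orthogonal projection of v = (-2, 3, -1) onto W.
proj_W(v) = (-51/22, 51/22, -17/11)

Set up U = [u_1 | ... | u_1] ∈ R^(3×1). The projector onto W = col(U) is P = U (U^T U)^(-1) U^T.
Compute U^T U =
  [22],
and U^T v = (-17).
Solve U^T U · c = U^T v for the coefficients: c = (-17/22). The projection is proj_W(v) = U c.
Check: (v - proj_W(v)) · u_1 = 0  (should be 0).
Result: proj_W(v) = (-51/22, 51/22, -17/11).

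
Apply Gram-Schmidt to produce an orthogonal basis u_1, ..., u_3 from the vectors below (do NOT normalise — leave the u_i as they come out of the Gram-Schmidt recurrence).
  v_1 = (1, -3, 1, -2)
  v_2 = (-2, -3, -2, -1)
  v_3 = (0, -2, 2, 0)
Orthogonal basis:
  u_1 = (1, -3, 1, -2)
  u_2 = (-37/15, -8/5, -37/15, -1/15)
  u_3 = (-14/17, -10/17, 20/17, 18/17)

Apply the Gram-Schmidt recurrence
  u_1 = v_1
  u_i = v_i − Σ_{j<i} ((v_i · u_j) / (u_j · u_j)) · u_j.

Step by step this gives:
  u_1 = (1, -3, 1, -2)
  u_2 = (-37/15, -8/5, -37/15, -1/15)
  u_3 = (-14/17, -10/17, 20/17, 18/17)

Orthogonality check:
  u_2 · u_1 = 0 (should be 0)
  u_3 · u_1 = 0 (should be 0)
  u_3 · u_2 = 0 (should be 0)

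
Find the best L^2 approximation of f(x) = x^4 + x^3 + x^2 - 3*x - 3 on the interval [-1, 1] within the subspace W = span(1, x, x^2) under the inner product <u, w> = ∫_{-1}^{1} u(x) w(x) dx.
g(x) = 13*x^2/7 - 12*x/5 - 108/35

The best approximation g ∈ W is the orthogonal projection of f onto W. Writing g = a_0 + a_1 x + a_2 x^2, the coefficients solve the normal equations G · a = b where
  G_{ij} = <φ_i, φ_j> and b_i = <f, φ_i>, with φ_0 = 1, φ_1 = x, φ_2 = x^2.
G =
  [2, 0, 2/3]
  [0, 2/3, 0]
  [2/3, 0, 2/5],
b = (-74/15, -8/5, -46/35).
Solving gives a_0 = -108/35, a_1 = -12/5, a_2 = 13/7, so
  g(x) = 13*x^2/7 - 12*x/5 - 108/35.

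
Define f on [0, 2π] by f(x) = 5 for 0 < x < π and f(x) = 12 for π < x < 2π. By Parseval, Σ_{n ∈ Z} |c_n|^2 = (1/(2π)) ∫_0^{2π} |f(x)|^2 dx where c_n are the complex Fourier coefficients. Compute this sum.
Σ |c_n|^2 = 169/2

Parseval equates the L^2 energy of f (normalised by 1/(2π)) with the ℓ^2 sum of its Fourier coefficients: (1/(2π)) ∫_0^{2π} |f|^2 = Σ |c_n|^2.
Compute the left side: (1/(2π)) [∫_0^π 5^2 dx + ∫_π^{2π} 12^2 dx] = (1/(2π)) · (25π + 144π) = (25 + 144)/2 = 169/2.
So Σ_{n ∈ Z} |c_n|^2 = 169/2.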